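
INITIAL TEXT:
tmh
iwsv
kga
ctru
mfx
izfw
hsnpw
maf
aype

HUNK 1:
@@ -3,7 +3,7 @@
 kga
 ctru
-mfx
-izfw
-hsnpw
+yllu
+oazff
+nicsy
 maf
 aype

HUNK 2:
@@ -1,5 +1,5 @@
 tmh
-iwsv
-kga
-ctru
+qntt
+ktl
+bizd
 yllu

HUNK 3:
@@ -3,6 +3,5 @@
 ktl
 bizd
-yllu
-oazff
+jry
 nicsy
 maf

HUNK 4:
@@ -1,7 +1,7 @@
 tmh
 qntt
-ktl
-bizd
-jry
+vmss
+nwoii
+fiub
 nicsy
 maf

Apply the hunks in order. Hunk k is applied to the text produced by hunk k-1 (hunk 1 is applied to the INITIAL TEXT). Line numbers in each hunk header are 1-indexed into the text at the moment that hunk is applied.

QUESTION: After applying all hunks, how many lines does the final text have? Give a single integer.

Hunk 1: at line 3 remove [mfx,izfw,hsnpw] add [yllu,oazff,nicsy] -> 9 lines: tmh iwsv kga ctru yllu oazff nicsy maf aype
Hunk 2: at line 1 remove [iwsv,kga,ctru] add [qntt,ktl,bizd] -> 9 lines: tmh qntt ktl bizd yllu oazff nicsy maf aype
Hunk 3: at line 3 remove [yllu,oazff] add [jry] -> 8 lines: tmh qntt ktl bizd jry nicsy maf aype
Hunk 4: at line 1 remove [ktl,bizd,jry] add [vmss,nwoii,fiub] -> 8 lines: tmh qntt vmss nwoii fiub nicsy maf aype
Final line count: 8

Answer: 8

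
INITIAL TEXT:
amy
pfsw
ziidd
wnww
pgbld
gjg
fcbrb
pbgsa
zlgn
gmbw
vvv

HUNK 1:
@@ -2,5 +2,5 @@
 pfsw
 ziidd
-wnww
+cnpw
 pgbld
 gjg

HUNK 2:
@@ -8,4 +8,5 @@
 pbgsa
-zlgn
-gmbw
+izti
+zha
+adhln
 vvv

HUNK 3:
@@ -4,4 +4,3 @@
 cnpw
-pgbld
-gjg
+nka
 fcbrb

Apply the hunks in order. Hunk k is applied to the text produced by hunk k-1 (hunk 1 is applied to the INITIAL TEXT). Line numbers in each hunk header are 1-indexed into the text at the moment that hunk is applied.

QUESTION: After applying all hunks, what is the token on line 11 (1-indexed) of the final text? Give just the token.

Hunk 1: at line 2 remove [wnww] add [cnpw] -> 11 lines: amy pfsw ziidd cnpw pgbld gjg fcbrb pbgsa zlgn gmbw vvv
Hunk 2: at line 8 remove [zlgn,gmbw] add [izti,zha,adhln] -> 12 lines: amy pfsw ziidd cnpw pgbld gjg fcbrb pbgsa izti zha adhln vvv
Hunk 3: at line 4 remove [pgbld,gjg] add [nka] -> 11 lines: amy pfsw ziidd cnpw nka fcbrb pbgsa izti zha adhln vvv
Final line 11: vvv

Answer: vvv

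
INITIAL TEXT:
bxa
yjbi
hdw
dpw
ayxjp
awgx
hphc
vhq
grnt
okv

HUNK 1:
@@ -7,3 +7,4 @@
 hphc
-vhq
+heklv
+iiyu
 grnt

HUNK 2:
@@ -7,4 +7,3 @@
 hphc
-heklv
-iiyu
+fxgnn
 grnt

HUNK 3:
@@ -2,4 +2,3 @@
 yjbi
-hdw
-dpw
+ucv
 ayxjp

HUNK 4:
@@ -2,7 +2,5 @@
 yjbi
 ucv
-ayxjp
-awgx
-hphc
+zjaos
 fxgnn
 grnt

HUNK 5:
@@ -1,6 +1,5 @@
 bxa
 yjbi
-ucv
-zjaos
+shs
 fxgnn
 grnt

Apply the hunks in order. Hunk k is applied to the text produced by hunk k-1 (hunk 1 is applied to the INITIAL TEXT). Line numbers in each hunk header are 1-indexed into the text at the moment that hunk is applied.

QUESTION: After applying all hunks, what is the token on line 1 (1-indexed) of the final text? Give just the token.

Answer: bxa

Derivation:
Hunk 1: at line 7 remove [vhq] add [heklv,iiyu] -> 11 lines: bxa yjbi hdw dpw ayxjp awgx hphc heklv iiyu grnt okv
Hunk 2: at line 7 remove [heklv,iiyu] add [fxgnn] -> 10 lines: bxa yjbi hdw dpw ayxjp awgx hphc fxgnn grnt okv
Hunk 3: at line 2 remove [hdw,dpw] add [ucv] -> 9 lines: bxa yjbi ucv ayxjp awgx hphc fxgnn grnt okv
Hunk 4: at line 2 remove [ayxjp,awgx,hphc] add [zjaos] -> 7 lines: bxa yjbi ucv zjaos fxgnn grnt okv
Hunk 5: at line 1 remove [ucv,zjaos] add [shs] -> 6 lines: bxa yjbi shs fxgnn grnt okv
Final line 1: bxa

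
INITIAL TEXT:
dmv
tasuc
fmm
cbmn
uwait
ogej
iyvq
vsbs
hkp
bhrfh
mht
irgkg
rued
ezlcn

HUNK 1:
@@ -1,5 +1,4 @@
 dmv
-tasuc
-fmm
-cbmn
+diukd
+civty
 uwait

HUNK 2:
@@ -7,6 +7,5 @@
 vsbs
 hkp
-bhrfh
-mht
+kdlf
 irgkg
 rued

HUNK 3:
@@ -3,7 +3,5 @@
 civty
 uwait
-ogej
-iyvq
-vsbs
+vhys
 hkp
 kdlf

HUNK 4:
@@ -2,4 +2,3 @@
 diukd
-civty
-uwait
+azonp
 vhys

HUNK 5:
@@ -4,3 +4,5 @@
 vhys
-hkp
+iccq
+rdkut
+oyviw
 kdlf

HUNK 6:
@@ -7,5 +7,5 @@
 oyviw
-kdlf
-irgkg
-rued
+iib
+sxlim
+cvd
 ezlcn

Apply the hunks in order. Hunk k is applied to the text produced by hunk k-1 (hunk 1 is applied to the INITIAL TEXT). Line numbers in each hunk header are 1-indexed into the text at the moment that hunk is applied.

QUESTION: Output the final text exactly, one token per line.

Answer: dmv
diukd
azonp
vhys
iccq
rdkut
oyviw
iib
sxlim
cvd
ezlcn

Derivation:
Hunk 1: at line 1 remove [tasuc,fmm,cbmn] add [diukd,civty] -> 13 lines: dmv diukd civty uwait ogej iyvq vsbs hkp bhrfh mht irgkg rued ezlcn
Hunk 2: at line 7 remove [bhrfh,mht] add [kdlf] -> 12 lines: dmv diukd civty uwait ogej iyvq vsbs hkp kdlf irgkg rued ezlcn
Hunk 3: at line 3 remove [ogej,iyvq,vsbs] add [vhys] -> 10 lines: dmv diukd civty uwait vhys hkp kdlf irgkg rued ezlcn
Hunk 4: at line 2 remove [civty,uwait] add [azonp] -> 9 lines: dmv diukd azonp vhys hkp kdlf irgkg rued ezlcn
Hunk 5: at line 4 remove [hkp] add [iccq,rdkut,oyviw] -> 11 lines: dmv diukd azonp vhys iccq rdkut oyviw kdlf irgkg rued ezlcn
Hunk 6: at line 7 remove [kdlf,irgkg,rued] add [iib,sxlim,cvd] -> 11 lines: dmv diukd azonp vhys iccq rdkut oyviw iib sxlim cvd ezlcn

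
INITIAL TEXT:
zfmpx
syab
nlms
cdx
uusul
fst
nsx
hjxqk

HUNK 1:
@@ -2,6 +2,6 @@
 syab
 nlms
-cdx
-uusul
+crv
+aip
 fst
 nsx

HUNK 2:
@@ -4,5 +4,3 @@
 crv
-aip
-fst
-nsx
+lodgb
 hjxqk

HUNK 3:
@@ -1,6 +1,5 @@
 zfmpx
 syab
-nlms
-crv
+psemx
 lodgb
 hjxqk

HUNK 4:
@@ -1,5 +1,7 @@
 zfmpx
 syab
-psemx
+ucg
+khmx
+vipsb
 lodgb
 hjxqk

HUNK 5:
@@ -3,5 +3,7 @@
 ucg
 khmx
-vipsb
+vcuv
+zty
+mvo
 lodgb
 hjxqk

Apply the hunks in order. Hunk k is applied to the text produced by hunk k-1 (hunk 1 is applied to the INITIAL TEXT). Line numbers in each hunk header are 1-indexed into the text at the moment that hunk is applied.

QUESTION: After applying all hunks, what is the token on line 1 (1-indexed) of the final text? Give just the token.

Answer: zfmpx

Derivation:
Hunk 1: at line 2 remove [cdx,uusul] add [crv,aip] -> 8 lines: zfmpx syab nlms crv aip fst nsx hjxqk
Hunk 2: at line 4 remove [aip,fst,nsx] add [lodgb] -> 6 lines: zfmpx syab nlms crv lodgb hjxqk
Hunk 3: at line 1 remove [nlms,crv] add [psemx] -> 5 lines: zfmpx syab psemx lodgb hjxqk
Hunk 4: at line 1 remove [psemx] add [ucg,khmx,vipsb] -> 7 lines: zfmpx syab ucg khmx vipsb lodgb hjxqk
Hunk 5: at line 3 remove [vipsb] add [vcuv,zty,mvo] -> 9 lines: zfmpx syab ucg khmx vcuv zty mvo lodgb hjxqk
Final line 1: zfmpx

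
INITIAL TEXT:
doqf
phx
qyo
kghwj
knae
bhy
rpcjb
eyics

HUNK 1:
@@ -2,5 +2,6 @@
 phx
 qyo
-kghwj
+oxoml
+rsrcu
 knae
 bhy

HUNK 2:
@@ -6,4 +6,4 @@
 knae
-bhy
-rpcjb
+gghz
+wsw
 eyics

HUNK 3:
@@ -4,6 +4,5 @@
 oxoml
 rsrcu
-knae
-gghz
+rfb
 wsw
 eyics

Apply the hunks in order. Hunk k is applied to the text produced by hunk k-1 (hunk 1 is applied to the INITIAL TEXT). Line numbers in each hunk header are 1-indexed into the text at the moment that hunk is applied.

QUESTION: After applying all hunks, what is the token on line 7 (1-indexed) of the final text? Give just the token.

Answer: wsw

Derivation:
Hunk 1: at line 2 remove [kghwj] add [oxoml,rsrcu] -> 9 lines: doqf phx qyo oxoml rsrcu knae bhy rpcjb eyics
Hunk 2: at line 6 remove [bhy,rpcjb] add [gghz,wsw] -> 9 lines: doqf phx qyo oxoml rsrcu knae gghz wsw eyics
Hunk 3: at line 4 remove [knae,gghz] add [rfb] -> 8 lines: doqf phx qyo oxoml rsrcu rfb wsw eyics
Final line 7: wsw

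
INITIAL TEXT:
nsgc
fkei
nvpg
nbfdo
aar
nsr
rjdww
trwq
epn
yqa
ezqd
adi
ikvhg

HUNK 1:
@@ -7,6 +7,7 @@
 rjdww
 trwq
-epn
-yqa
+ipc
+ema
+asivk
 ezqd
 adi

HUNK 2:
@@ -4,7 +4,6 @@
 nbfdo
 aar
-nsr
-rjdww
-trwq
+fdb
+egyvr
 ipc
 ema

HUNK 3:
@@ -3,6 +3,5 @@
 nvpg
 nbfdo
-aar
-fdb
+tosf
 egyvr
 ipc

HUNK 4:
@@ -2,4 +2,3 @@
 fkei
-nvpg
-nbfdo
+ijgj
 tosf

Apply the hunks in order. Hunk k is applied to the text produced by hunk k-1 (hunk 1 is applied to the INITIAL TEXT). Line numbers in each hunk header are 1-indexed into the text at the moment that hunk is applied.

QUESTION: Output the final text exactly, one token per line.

Hunk 1: at line 7 remove [epn,yqa] add [ipc,ema,asivk] -> 14 lines: nsgc fkei nvpg nbfdo aar nsr rjdww trwq ipc ema asivk ezqd adi ikvhg
Hunk 2: at line 4 remove [nsr,rjdww,trwq] add [fdb,egyvr] -> 13 lines: nsgc fkei nvpg nbfdo aar fdb egyvr ipc ema asivk ezqd adi ikvhg
Hunk 3: at line 3 remove [aar,fdb] add [tosf] -> 12 lines: nsgc fkei nvpg nbfdo tosf egyvr ipc ema asivk ezqd adi ikvhg
Hunk 4: at line 2 remove [nvpg,nbfdo] add [ijgj] -> 11 lines: nsgc fkei ijgj tosf egyvr ipc ema asivk ezqd adi ikvhg

Answer: nsgc
fkei
ijgj
tosf
egyvr
ipc
ema
asivk
ezqd
adi
ikvhg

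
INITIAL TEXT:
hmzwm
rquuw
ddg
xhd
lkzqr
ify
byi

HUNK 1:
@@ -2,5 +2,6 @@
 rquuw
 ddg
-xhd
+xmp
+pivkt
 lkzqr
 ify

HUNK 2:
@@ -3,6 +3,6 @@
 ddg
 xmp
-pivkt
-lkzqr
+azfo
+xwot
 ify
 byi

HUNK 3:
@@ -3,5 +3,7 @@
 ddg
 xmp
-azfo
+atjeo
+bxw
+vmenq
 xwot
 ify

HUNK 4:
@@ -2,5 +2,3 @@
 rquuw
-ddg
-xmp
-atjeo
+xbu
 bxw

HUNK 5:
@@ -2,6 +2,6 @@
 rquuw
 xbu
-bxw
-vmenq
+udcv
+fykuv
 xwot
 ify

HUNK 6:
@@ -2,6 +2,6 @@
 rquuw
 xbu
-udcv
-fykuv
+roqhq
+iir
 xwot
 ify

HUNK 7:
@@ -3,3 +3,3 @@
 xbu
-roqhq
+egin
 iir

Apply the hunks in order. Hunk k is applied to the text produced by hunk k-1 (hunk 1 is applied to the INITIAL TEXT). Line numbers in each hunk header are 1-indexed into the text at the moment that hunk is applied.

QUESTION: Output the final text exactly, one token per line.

Answer: hmzwm
rquuw
xbu
egin
iir
xwot
ify
byi

Derivation:
Hunk 1: at line 2 remove [xhd] add [xmp,pivkt] -> 8 lines: hmzwm rquuw ddg xmp pivkt lkzqr ify byi
Hunk 2: at line 3 remove [pivkt,lkzqr] add [azfo,xwot] -> 8 lines: hmzwm rquuw ddg xmp azfo xwot ify byi
Hunk 3: at line 3 remove [azfo] add [atjeo,bxw,vmenq] -> 10 lines: hmzwm rquuw ddg xmp atjeo bxw vmenq xwot ify byi
Hunk 4: at line 2 remove [ddg,xmp,atjeo] add [xbu] -> 8 lines: hmzwm rquuw xbu bxw vmenq xwot ify byi
Hunk 5: at line 2 remove [bxw,vmenq] add [udcv,fykuv] -> 8 lines: hmzwm rquuw xbu udcv fykuv xwot ify byi
Hunk 6: at line 2 remove [udcv,fykuv] add [roqhq,iir] -> 8 lines: hmzwm rquuw xbu roqhq iir xwot ify byi
Hunk 7: at line 3 remove [roqhq] add [egin] -> 8 lines: hmzwm rquuw xbu egin iir xwot ify byi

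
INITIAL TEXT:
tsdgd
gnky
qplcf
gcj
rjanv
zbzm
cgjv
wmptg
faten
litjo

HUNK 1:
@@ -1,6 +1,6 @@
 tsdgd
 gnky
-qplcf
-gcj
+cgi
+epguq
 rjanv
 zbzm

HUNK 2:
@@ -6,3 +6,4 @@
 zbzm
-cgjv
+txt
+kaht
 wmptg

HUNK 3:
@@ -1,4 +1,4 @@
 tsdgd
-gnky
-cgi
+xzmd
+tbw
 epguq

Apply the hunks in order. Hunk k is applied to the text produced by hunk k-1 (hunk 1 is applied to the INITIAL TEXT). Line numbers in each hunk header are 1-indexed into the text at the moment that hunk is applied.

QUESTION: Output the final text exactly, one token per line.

Answer: tsdgd
xzmd
tbw
epguq
rjanv
zbzm
txt
kaht
wmptg
faten
litjo

Derivation:
Hunk 1: at line 1 remove [qplcf,gcj] add [cgi,epguq] -> 10 lines: tsdgd gnky cgi epguq rjanv zbzm cgjv wmptg faten litjo
Hunk 2: at line 6 remove [cgjv] add [txt,kaht] -> 11 lines: tsdgd gnky cgi epguq rjanv zbzm txt kaht wmptg faten litjo
Hunk 3: at line 1 remove [gnky,cgi] add [xzmd,tbw] -> 11 lines: tsdgd xzmd tbw epguq rjanv zbzm txt kaht wmptg faten litjo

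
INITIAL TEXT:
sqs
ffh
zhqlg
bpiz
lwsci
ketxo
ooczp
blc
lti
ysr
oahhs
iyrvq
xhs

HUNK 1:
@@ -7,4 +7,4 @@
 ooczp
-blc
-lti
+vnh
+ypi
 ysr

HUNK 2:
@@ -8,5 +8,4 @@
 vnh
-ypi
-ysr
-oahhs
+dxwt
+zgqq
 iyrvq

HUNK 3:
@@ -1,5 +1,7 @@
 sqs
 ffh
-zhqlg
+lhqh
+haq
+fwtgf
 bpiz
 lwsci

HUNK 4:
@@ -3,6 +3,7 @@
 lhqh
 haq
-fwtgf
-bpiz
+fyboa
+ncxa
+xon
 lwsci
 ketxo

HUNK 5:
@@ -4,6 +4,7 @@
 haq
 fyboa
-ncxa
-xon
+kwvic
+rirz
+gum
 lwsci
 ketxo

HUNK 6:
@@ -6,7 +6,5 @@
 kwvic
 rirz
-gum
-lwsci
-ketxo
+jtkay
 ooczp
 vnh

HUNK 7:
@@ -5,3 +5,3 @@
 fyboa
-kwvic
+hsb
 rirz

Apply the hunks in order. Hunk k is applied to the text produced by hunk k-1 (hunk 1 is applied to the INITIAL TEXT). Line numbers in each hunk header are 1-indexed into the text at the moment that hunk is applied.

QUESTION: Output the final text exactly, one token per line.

Hunk 1: at line 7 remove [blc,lti] add [vnh,ypi] -> 13 lines: sqs ffh zhqlg bpiz lwsci ketxo ooczp vnh ypi ysr oahhs iyrvq xhs
Hunk 2: at line 8 remove [ypi,ysr,oahhs] add [dxwt,zgqq] -> 12 lines: sqs ffh zhqlg bpiz lwsci ketxo ooczp vnh dxwt zgqq iyrvq xhs
Hunk 3: at line 1 remove [zhqlg] add [lhqh,haq,fwtgf] -> 14 lines: sqs ffh lhqh haq fwtgf bpiz lwsci ketxo ooczp vnh dxwt zgqq iyrvq xhs
Hunk 4: at line 3 remove [fwtgf,bpiz] add [fyboa,ncxa,xon] -> 15 lines: sqs ffh lhqh haq fyboa ncxa xon lwsci ketxo ooczp vnh dxwt zgqq iyrvq xhs
Hunk 5: at line 4 remove [ncxa,xon] add [kwvic,rirz,gum] -> 16 lines: sqs ffh lhqh haq fyboa kwvic rirz gum lwsci ketxo ooczp vnh dxwt zgqq iyrvq xhs
Hunk 6: at line 6 remove [gum,lwsci,ketxo] add [jtkay] -> 14 lines: sqs ffh lhqh haq fyboa kwvic rirz jtkay ooczp vnh dxwt zgqq iyrvq xhs
Hunk 7: at line 5 remove [kwvic] add [hsb] -> 14 lines: sqs ffh lhqh haq fyboa hsb rirz jtkay ooczp vnh dxwt zgqq iyrvq xhs

Answer: sqs
ffh
lhqh
haq
fyboa
hsb
rirz
jtkay
ooczp
vnh
dxwt
zgqq
iyrvq
xhs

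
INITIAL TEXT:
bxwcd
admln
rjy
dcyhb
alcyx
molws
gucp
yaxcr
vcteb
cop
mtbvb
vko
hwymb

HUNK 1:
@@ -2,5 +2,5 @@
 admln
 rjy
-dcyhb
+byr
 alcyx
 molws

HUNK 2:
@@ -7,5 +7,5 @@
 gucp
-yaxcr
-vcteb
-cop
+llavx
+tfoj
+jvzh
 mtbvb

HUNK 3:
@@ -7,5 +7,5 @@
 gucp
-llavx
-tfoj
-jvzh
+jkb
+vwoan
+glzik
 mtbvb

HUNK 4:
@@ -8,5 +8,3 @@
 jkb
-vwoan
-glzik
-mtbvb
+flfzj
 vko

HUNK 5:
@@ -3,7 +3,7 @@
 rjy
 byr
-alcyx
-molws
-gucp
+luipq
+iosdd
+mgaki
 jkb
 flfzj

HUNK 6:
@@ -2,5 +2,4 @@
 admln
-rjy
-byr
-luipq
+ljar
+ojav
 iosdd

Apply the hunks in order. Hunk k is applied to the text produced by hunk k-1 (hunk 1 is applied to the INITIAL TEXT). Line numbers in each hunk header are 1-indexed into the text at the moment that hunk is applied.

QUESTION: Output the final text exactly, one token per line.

Answer: bxwcd
admln
ljar
ojav
iosdd
mgaki
jkb
flfzj
vko
hwymb

Derivation:
Hunk 1: at line 2 remove [dcyhb] add [byr] -> 13 lines: bxwcd admln rjy byr alcyx molws gucp yaxcr vcteb cop mtbvb vko hwymb
Hunk 2: at line 7 remove [yaxcr,vcteb,cop] add [llavx,tfoj,jvzh] -> 13 lines: bxwcd admln rjy byr alcyx molws gucp llavx tfoj jvzh mtbvb vko hwymb
Hunk 3: at line 7 remove [llavx,tfoj,jvzh] add [jkb,vwoan,glzik] -> 13 lines: bxwcd admln rjy byr alcyx molws gucp jkb vwoan glzik mtbvb vko hwymb
Hunk 4: at line 8 remove [vwoan,glzik,mtbvb] add [flfzj] -> 11 lines: bxwcd admln rjy byr alcyx molws gucp jkb flfzj vko hwymb
Hunk 5: at line 3 remove [alcyx,molws,gucp] add [luipq,iosdd,mgaki] -> 11 lines: bxwcd admln rjy byr luipq iosdd mgaki jkb flfzj vko hwymb
Hunk 6: at line 2 remove [rjy,byr,luipq] add [ljar,ojav] -> 10 lines: bxwcd admln ljar ojav iosdd mgaki jkb flfzj vko hwymb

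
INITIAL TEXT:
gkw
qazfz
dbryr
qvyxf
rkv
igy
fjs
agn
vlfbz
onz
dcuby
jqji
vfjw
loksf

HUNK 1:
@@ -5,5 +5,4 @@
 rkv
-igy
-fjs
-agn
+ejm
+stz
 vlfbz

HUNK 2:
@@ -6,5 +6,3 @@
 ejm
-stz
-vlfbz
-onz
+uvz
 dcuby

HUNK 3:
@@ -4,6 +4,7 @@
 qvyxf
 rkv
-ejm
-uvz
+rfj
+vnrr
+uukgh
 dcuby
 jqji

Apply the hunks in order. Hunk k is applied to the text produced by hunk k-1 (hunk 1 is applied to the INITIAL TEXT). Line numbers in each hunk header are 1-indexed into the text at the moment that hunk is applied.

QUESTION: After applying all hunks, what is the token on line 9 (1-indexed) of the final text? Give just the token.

Answer: dcuby

Derivation:
Hunk 1: at line 5 remove [igy,fjs,agn] add [ejm,stz] -> 13 lines: gkw qazfz dbryr qvyxf rkv ejm stz vlfbz onz dcuby jqji vfjw loksf
Hunk 2: at line 6 remove [stz,vlfbz,onz] add [uvz] -> 11 lines: gkw qazfz dbryr qvyxf rkv ejm uvz dcuby jqji vfjw loksf
Hunk 3: at line 4 remove [ejm,uvz] add [rfj,vnrr,uukgh] -> 12 lines: gkw qazfz dbryr qvyxf rkv rfj vnrr uukgh dcuby jqji vfjw loksf
Final line 9: dcuby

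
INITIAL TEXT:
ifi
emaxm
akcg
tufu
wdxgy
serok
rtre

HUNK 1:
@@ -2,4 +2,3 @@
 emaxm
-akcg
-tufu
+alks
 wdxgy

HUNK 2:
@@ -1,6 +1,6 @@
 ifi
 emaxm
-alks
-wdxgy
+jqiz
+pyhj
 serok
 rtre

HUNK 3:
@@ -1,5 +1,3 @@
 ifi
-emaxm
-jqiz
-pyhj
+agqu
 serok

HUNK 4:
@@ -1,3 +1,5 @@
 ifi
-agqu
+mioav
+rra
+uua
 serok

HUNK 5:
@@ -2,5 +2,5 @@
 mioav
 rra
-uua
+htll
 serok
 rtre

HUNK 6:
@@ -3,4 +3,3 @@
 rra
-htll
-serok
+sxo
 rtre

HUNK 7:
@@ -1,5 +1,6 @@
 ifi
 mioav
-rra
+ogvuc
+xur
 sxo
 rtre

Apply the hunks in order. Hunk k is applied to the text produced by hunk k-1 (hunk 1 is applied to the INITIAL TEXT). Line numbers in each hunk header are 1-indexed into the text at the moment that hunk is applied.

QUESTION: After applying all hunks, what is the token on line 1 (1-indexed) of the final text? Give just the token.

Answer: ifi

Derivation:
Hunk 1: at line 2 remove [akcg,tufu] add [alks] -> 6 lines: ifi emaxm alks wdxgy serok rtre
Hunk 2: at line 1 remove [alks,wdxgy] add [jqiz,pyhj] -> 6 lines: ifi emaxm jqiz pyhj serok rtre
Hunk 3: at line 1 remove [emaxm,jqiz,pyhj] add [agqu] -> 4 lines: ifi agqu serok rtre
Hunk 4: at line 1 remove [agqu] add [mioav,rra,uua] -> 6 lines: ifi mioav rra uua serok rtre
Hunk 5: at line 2 remove [uua] add [htll] -> 6 lines: ifi mioav rra htll serok rtre
Hunk 6: at line 3 remove [htll,serok] add [sxo] -> 5 lines: ifi mioav rra sxo rtre
Hunk 7: at line 1 remove [rra] add [ogvuc,xur] -> 6 lines: ifi mioav ogvuc xur sxo rtre
Final line 1: ifi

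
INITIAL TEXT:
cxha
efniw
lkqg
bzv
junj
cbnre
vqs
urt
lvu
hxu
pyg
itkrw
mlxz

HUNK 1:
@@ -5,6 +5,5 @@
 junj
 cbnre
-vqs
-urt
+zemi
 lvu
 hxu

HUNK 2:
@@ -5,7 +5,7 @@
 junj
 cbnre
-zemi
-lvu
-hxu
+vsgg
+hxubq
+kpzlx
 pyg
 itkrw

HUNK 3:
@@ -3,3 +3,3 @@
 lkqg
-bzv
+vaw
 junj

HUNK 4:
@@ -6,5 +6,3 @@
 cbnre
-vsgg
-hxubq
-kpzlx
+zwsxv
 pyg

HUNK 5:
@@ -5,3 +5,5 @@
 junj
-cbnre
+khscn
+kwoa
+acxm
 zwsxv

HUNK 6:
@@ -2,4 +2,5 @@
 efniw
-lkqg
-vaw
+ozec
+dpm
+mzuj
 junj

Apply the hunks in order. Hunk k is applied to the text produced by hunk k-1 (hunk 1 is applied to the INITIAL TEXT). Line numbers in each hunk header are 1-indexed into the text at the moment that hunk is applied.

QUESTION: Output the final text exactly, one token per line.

Hunk 1: at line 5 remove [vqs,urt] add [zemi] -> 12 lines: cxha efniw lkqg bzv junj cbnre zemi lvu hxu pyg itkrw mlxz
Hunk 2: at line 5 remove [zemi,lvu,hxu] add [vsgg,hxubq,kpzlx] -> 12 lines: cxha efniw lkqg bzv junj cbnre vsgg hxubq kpzlx pyg itkrw mlxz
Hunk 3: at line 3 remove [bzv] add [vaw] -> 12 lines: cxha efniw lkqg vaw junj cbnre vsgg hxubq kpzlx pyg itkrw mlxz
Hunk 4: at line 6 remove [vsgg,hxubq,kpzlx] add [zwsxv] -> 10 lines: cxha efniw lkqg vaw junj cbnre zwsxv pyg itkrw mlxz
Hunk 5: at line 5 remove [cbnre] add [khscn,kwoa,acxm] -> 12 lines: cxha efniw lkqg vaw junj khscn kwoa acxm zwsxv pyg itkrw mlxz
Hunk 6: at line 2 remove [lkqg,vaw] add [ozec,dpm,mzuj] -> 13 lines: cxha efniw ozec dpm mzuj junj khscn kwoa acxm zwsxv pyg itkrw mlxz

Answer: cxha
efniw
ozec
dpm
mzuj
junj
khscn
kwoa
acxm
zwsxv
pyg
itkrw
mlxz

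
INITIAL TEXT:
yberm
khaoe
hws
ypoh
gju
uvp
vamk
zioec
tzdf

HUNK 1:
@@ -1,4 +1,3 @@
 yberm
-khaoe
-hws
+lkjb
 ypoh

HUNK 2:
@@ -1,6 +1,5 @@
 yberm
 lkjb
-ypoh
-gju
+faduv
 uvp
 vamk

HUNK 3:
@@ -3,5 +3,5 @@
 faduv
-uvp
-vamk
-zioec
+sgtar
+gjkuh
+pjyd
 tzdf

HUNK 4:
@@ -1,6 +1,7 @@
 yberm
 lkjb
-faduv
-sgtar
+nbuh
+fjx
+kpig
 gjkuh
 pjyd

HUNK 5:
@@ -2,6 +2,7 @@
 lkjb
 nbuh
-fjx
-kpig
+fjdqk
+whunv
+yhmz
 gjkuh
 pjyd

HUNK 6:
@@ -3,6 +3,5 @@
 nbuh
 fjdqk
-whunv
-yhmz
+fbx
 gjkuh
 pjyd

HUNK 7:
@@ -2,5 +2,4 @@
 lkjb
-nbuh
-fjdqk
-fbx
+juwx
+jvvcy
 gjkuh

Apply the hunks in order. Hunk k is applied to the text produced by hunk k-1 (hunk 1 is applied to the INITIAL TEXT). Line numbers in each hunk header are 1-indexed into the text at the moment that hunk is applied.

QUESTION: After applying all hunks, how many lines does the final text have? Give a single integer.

Answer: 7

Derivation:
Hunk 1: at line 1 remove [khaoe,hws] add [lkjb] -> 8 lines: yberm lkjb ypoh gju uvp vamk zioec tzdf
Hunk 2: at line 1 remove [ypoh,gju] add [faduv] -> 7 lines: yberm lkjb faduv uvp vamk zioec tzdf
Hunk 3: at line 3 remove [uvp,vamk,zioec] add [sgtar,gjkuh,pjyd] -> 7 lines: yberm lkjb faduv sgtar gjkuh pjyd tzdf
Hunk 4: at line 1 remove [faduv,sgtar] add [nbuh,fjx,kpig] -> 8 lines: yberm lkjb nbuh fjx kpig gjkuh pjyd tzdf
Hunk 5: at line 2 remove [fjx,kpig] add [fjdqk,whunv,yhmz] -> 9 lines: yberm lkjb nbuh fjdqk whunv yhmz gjkuh pjyd tzdf
Hunk 6: at line 3 remove [whunv,yhmz] add [fbx] -> 8 lines: yberm lkjb nbuh fjdqk fbx gjkuh pjyd tzdf
Hunk 7: at line 2 remove [nbuh,fjdqk,fbx] add [juwx,jvvcy] -> 7 lines: yberm lkjb juwx jvvcy gjkuh pjyd tzdf
Final line count: 7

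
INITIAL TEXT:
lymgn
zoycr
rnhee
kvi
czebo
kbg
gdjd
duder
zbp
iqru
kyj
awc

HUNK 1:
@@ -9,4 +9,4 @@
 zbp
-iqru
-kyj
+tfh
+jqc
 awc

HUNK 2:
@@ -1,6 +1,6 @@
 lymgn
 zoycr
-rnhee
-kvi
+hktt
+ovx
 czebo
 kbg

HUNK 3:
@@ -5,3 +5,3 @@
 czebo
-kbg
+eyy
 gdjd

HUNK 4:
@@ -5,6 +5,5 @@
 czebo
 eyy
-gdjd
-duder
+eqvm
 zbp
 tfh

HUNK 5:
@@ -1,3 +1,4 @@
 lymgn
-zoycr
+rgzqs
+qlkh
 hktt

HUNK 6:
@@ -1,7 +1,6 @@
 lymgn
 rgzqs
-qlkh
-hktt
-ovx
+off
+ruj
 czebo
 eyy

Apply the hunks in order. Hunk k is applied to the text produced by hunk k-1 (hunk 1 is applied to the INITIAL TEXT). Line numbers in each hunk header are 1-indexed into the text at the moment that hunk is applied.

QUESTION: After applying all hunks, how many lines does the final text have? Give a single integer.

Answer: 11

Derivation:
Hunk 1: at line 9 remove [iqru,kyj] add [tfh,jqc] -> 12 lines: lymgn zoycr rnhee kvi czebo kbg gdjd duder zbp tfh jqc awc
Hunk 2: at line 1 remove [rnhee,kvi] add [hktt,ovx] -> 12 lines: lymgn zoycr hktt ovx czebo kbg gdjd duder zbp tfh jqc awc
Hunk 3: at line 5 remove [kbg] add [eyy] -> 12 lines: lymgn zoycr hktt ovx czebo eyy gdjd duder zbp tfh jqc awc
Hunk 4: at line 5 remove [gdjd,duder] add [eqvm] -> 11 lines: lymgn zoycr hktt ovx czebo eyy eqvm zbp tfh jqc awc
Hunk 5: at line 1 remove [zoycr] add [rgzqs,qlkh] -> 12 lines: lymgn rgzqs qlkh hktt ovx czebo eyy eqvm zbp tfh jqc awc
Hunk 6: at line 1 remove [qlkh,hktt,ovx] add [off,ruj] -> 11 lines: lymgn rgzqs off ruj czebo eyy eqvm zbp tfh jqc awc
Final line count: 11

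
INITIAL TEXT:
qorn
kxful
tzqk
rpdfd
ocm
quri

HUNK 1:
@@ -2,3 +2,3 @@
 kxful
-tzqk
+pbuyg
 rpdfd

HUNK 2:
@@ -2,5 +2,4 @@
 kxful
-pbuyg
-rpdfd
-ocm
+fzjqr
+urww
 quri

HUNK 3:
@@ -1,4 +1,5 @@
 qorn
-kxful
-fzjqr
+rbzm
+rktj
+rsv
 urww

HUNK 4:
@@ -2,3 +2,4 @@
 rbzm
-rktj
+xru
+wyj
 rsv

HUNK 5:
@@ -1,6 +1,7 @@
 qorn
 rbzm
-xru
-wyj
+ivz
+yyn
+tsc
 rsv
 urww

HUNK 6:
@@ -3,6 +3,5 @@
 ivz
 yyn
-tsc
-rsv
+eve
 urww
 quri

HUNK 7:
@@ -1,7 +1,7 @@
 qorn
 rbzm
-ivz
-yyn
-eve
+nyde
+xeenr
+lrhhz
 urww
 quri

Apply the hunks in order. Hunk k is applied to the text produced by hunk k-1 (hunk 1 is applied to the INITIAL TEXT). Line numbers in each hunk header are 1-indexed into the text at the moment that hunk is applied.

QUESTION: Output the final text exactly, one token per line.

Hunk 1: at line 2 remove [tzqk] add [pbuyg] -> 6 lines: qorn kxful pbuyg rpdfd ocm quri
Hunk 2: at line 2 remove [pbuyg,rpdfd,ocm] add [fzjqr,urww] -> 5 lines: qorn kxful fzjqr urww quri
Hunk 3: at line 1 remove [kxful,fzjqr] add [rbzm,rktj,rsv] -> 6 lines: qorn rbzm rktj rsv urww quri
Hunk 4: at line 2 remove [rktj] add [xru,wyj] -> 7 lines: qorn rbzm xru wyj rsv urww quri
Hunk 5: at line 1 remove [xru,wyj] add [ivz,yyn,tsc] -> 8 lines: qorn rbzm ivz yyn tsc rsv urww quri
Hunk 6: at line 3 remove [tsc,rsv] add [eve] -> 7 lines: qorn rbzm ivz yyn eve urww quri
Hunk 7: at line 1 remove [ivz,yyn,eve] add [nyde,xeenr,lrhhz] -> 7 lines: qorn rbzm nyde xeenr lrhhz urww quri

Answer: qorn
rbzm
nyde
xeenr
lrhhz
urww
quri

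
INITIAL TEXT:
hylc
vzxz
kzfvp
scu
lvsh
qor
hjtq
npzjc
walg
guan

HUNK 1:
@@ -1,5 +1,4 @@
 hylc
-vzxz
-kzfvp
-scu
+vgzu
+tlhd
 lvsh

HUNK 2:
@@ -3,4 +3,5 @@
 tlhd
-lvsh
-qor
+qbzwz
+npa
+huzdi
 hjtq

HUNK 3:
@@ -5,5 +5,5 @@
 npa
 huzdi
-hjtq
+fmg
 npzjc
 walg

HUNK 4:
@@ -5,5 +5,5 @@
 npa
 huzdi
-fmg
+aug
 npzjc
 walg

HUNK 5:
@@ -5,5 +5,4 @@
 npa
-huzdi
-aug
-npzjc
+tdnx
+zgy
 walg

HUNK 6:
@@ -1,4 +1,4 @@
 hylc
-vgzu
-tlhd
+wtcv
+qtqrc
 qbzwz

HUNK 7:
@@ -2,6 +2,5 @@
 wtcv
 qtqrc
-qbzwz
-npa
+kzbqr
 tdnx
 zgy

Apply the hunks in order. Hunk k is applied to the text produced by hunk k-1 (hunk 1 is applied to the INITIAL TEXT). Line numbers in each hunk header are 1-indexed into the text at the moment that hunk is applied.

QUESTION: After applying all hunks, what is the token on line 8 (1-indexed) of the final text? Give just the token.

Hunk 1: at line 1 remove [vzxz,kzfvp,scu] add [vgzu,tlhd] -> 9 lines: hylc vgzu tlhd lvsh qor hjtq npzjc walg guan
Hunk 2: at line 3 remove [lvsh,qor] add [qbzwz,npa,huzdi] -> 10 lines: hylc vgzu tlhd qbzwz npa huzdi hjtq npzjc walg guan
Hunk 3: at line 5 remove [hjtq] add [fmg] -> 10 lines: hylc vgzu tlhd qbzwz npa huzdi fmg npzjc walg guan
Hunk 4: at line 5 remove [fmg] add [aug] -> 10 lines: hylc vgzu tlhd qbzwz npa huzdi aug npzjc walg guan
Hunk 5: at line 5 remove [huzdi,aug,npzjc] add [tdnx,zgy] -> 9 lines: hylc vgzu tlhd qbzwz npa tdnx zgy walg guan
Hunk 6: at line 1 remove [vgzu,tlhd] add [wtcv,qtqrc] -> 9 lines: hylc wtcv qtqrc qbzwz npa tdnx zgy walg guan
Hunk 7: at line 2 remove [qbzwz,npa] add [kzbqr] -> 8 lines: hylc wtcv qtqrc kzbqr tdnx zgy walg guan
Final line 8: guan

Answer: guan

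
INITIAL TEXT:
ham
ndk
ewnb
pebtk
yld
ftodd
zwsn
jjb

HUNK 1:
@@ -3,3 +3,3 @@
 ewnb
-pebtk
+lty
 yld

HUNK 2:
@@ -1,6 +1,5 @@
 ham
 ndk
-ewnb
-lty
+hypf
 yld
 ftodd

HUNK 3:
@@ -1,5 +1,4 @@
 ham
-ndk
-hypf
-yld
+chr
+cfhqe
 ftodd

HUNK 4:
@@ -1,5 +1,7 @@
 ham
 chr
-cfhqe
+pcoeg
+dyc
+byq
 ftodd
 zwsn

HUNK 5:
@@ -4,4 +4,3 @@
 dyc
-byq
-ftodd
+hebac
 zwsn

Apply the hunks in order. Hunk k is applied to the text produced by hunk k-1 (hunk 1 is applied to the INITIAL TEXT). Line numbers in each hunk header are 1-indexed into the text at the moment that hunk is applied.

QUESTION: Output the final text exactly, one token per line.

Answer: ham
chr
pcoeg
dyc
hebac
zwsn
jjb

Derivation:
Hunk 1: at line 3 remove [pebtk] add [lty] -> 8 lines: ham ndk ewnb lty yld ftodd zwsn jjb
Hunk 2: at line 1 remove [ewnb,lty] add [hypf] -> 7 lines: ham ndk hypf yld ftodd zwsn jjb
Hunk 3: at line 1 remove [ndk,hypf,yld] add [chr,cfhqe] -> 6 lines: ham chr cfhqe ftodd zwsn jjb
Hunk 4: at line 1 remove [cfhqe] add [pcoeg,dyc,byq] -> 8 lines: ham chr pcoeg dyc byq ftodd zwsn jjb
Hunk 5: at line 4 remove [byq,ftodd] add [hebac] -> 7 lines: ham chr pcoeg dyc hebac zwsn jjb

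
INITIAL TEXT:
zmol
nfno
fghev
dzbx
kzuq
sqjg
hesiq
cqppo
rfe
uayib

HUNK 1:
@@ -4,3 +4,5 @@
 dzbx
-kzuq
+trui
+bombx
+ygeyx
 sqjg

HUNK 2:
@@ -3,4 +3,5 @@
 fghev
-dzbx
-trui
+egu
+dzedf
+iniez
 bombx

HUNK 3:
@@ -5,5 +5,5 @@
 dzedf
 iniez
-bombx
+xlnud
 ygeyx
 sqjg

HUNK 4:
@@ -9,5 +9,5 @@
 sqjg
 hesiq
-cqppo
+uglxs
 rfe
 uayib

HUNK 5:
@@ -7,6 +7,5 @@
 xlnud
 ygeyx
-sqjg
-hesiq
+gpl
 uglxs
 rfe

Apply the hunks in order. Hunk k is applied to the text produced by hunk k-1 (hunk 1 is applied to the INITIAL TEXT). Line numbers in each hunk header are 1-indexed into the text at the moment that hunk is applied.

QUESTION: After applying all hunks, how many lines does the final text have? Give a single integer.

Hunk 1: at line 4 remove [kzuq] add [trui,bombx,ygeyx] -> 12 lines: zmol nfno fghev dzbx trui bombx ygeyx sqjg hesiq cqppo rfe uayib
Hunk 2: at line 3 remove [dzbx,trui] add [egu,dzedf,iniez] -> 13 lines: zmol nfno fghev egu dzedf iniez bombx ygeyx sqjg hesiq cqppo rfe uayib
Hunk 3: at line 5 remove [bombx] add [xlnud] -> 13 lines: zmol nfno fghev egu dzedf iniez xlnud ygeyx sqjg hesiq cqppo rfe uayib
Hunk 4: at line 9 remove [cqppo] add [uglxs] -> 13 lines: zmol nfno fghev egu dzedf iniez xlnud ygeyx sqjg hesiq uglxs rfe uayib
Hunk 5: at line 7 remove [sqjg,hesiq] add [gpl] -> 12 lines: zmol nfno fghev egu dzedf iniez xlnud ygeyx gpl uglxs rfe uayib
Final line count: 12

Answer: 12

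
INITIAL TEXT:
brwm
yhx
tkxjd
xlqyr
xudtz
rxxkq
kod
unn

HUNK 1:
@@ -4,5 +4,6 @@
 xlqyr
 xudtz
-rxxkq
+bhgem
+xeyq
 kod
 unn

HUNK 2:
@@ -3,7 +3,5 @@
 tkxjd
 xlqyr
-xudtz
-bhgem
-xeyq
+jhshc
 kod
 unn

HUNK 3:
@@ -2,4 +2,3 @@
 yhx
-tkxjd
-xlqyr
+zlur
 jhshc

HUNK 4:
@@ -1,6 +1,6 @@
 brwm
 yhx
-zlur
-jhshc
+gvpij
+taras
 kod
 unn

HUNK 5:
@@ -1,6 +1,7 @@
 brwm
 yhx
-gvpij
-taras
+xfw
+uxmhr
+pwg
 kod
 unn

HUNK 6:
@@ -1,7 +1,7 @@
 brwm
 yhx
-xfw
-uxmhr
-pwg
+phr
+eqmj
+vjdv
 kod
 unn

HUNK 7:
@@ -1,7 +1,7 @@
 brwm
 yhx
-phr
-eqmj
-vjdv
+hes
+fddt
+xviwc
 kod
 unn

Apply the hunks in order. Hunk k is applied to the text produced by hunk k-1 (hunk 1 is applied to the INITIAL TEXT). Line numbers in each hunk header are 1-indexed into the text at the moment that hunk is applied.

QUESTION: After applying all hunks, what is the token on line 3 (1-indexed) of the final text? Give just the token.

Answer: hes

Derivation:
Hunk 1: at line 4 remove [rxxkq] add [bhgem,xeyq] -> 9 lines: brwm yhx tkxjd xlqyr xudtz bhgem xeyq kod unn
Hunk 2: at line 3 remove [xudtz,bhgem,xeyq] add [jhshc] -> 7 lines: brwm yhx tkxjd xlqyr jhshc kod unn
Hunk 3: at line 2 remove [tkxjd,xlqyr] add [zlur] -> 6 lines: brwm yhx zlur jhshc kod unn
Hunk 4: at line 1 remove [zlur,jhshc] add [gvpij,taras] -> 6 lines: brwm yhx gvpij taras kod unn
Hunk 5: at line 1 remove [gvpij,taras] add [xfw,uxmhr,pwg] -> 7 lines: brwm yhx xfw uxmhr pwg kod unn
Hunk 6: at line 1 remove [xfw,uxmhr,pwg] add [phr,eqmj,vjdv] -> 7 lines: brwm yhx phr eqmj vjdv kod unn
Hunk 7: at line 1 remove [phr,eqmj,vjdv] add [hes,fddt,xviwc] -> 7 lines: brwm yhx hes fddt xviwc kod unn
Final line 3: hes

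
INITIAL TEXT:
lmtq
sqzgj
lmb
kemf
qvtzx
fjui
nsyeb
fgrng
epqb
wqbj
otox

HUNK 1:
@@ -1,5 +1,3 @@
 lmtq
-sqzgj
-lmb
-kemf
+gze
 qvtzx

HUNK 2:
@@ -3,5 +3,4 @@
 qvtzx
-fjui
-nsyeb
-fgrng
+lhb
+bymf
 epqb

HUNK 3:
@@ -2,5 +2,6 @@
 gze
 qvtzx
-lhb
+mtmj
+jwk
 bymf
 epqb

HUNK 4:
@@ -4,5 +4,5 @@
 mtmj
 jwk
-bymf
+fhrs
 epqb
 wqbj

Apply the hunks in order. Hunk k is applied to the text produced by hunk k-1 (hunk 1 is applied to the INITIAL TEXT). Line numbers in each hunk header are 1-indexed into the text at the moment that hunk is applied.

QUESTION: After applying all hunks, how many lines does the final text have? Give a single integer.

Hunk 1: at line 1 remove [sqzgj,lmb,kemf] add [gze] -> 9 lines: lmtq gze qvtzx fjui nsyeb fgrng epqb wqbj otox
Hunk 2: at line 3 remove [fjui,nsyeb,fgrng] add [lhb,bymf] -> 8 lines: lmtq gze qvtzx lhb bymf epqb wqbj otox
Hunk 3: at line 2 remove [lhb] add [mtmj,jwk] -> 9 lines: lmtq gze qvtzx mtmj jwk bymf epqb wqbj otox
Hunk 4: at line 4 remove [bymf] add [fhrs] -> 9 lines: lmtq gze qvtzx mtmj jwk fhrs epqb wqbj otox
Final line count: 9

Answer: 9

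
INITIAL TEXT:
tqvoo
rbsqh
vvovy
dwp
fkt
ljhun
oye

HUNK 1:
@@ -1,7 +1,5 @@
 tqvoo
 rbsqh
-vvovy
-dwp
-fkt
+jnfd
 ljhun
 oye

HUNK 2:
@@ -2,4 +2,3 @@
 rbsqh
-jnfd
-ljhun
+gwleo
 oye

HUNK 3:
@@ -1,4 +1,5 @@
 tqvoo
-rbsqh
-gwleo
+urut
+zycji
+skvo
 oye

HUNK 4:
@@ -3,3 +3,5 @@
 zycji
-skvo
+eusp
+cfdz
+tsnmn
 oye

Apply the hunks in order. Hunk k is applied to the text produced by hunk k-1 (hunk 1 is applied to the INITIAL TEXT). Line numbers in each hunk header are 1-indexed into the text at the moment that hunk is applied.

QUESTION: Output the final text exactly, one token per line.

Answer: tqvoo
urut
zycji
eusp
cfdz
tsnmn
oye

Derivation:
Hunk 1: at line 1 remove [vvovy,dwp,fkt] add [jnfd] -> 5 lines: tqvoo rbsqh jnfd ljhun oye
Hunk 2: at line 2 remove [jnfd,ljhun] add [gwleo] -> 4 lines: tqvoo rbsqh gwleo oye
Hunk 3: at line 1 remove [rbsqh,gwleo] add [urut,zycji,skvo] -> 5 lines: tqvoo urut zycji skvo oye
Hunk 4: at line 3 remove [skvo] add [eusp,cfdz,tsnmn] -> 7 lines: tqvoo urut zycji eusp cfdz tsnmn oye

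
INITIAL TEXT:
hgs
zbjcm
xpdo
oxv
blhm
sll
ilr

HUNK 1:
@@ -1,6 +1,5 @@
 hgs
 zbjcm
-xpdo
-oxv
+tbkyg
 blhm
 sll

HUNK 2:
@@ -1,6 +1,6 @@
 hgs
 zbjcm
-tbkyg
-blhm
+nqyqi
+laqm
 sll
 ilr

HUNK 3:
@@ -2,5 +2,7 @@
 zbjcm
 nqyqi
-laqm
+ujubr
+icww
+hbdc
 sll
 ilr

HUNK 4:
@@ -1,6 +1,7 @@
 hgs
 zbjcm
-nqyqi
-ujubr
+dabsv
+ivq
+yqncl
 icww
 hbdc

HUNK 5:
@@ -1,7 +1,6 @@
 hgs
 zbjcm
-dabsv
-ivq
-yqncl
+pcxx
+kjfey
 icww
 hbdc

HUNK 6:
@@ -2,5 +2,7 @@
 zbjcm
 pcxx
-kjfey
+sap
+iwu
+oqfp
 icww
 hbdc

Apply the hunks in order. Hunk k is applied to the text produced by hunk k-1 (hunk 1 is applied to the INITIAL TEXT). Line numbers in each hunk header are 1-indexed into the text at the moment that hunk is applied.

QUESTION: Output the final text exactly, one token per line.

Answer: hgs
zbjcm
pcxx
sap
iwu
oqfp
icww
hbdc
sll
ilr

Derivation:
Hunk 1: at line 1 remove [xpdo,oxv] add [tbkyg] -> 6 lines: hgs zbjcm tbkyg blhm sll ilr
Hunk 2: at line 1 remove [tbkyg,blhm] add [nqyqi,laqm] -> 6 lines: hgs zbjcm nqyqi laqm sll ilr
Hunk 3: at line 2 remove [laqm] add [ujubr,icww,hbdc] -> 8 lines: hgs zbjcm nqyqi ujubr icww hbdc sll ilr
Hunk 4: at line 1 remove [nqyqi,ujubr] add [dabsv,ivq,yqncl] -> 9 lines: hgs zbjcm dabsv ivq yqncl icww hbdc sll ilr
Hunk 5: at line 1 remove [dabsv,ivq,yqncl] add [pcxx,kjfey] -> 8 lines: hgs zbjcm pcxx kjfey icww hbdc sll ilr
Hunk 6: at line 2 remove [kjfey] add [sap,iwu,oqfp] -> 10 lines: hgs zbjcm pcxx sap iwu oqfp icww hbdc sll ilr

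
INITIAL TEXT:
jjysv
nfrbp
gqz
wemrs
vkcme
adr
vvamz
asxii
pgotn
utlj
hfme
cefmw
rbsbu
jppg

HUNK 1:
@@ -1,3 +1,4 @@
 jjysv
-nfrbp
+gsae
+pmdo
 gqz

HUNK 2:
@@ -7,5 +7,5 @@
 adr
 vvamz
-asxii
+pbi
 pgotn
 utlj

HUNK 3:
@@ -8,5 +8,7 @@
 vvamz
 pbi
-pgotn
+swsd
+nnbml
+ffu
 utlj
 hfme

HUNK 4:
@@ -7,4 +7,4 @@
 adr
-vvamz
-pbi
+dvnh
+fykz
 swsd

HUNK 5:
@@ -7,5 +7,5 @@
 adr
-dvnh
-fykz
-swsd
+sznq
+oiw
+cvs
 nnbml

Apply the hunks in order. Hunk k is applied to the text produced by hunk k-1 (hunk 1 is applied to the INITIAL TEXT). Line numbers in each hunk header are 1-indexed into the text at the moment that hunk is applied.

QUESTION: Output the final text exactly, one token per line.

Hunk 1: at line 1 remove [nfrbp] add [gsae,pmdo] -> 15 lines: jjysv gsae pmdo gqz wemrs vkcme adr vvamz asxii pgotn utlj hfme cefmw rbsbu jppg
Hunk 2: at line 7 remove [asxii] add [pbi] -> 15 lines: jjysv gsae pmdo gqz wemrs vkcme adr vvamz pbi pgotn utlj hfme cefmw rbsbu jppg
Hunk 3: at line 8 remove [pgotn] add [swsd,nnbml,ffu] -> 17 lines: jjysv gsae pmdo gqz wemrs vkcme adr vvamz pbi swsd nnbml ffu utlj hfme cefmw rbsbu jppg
Hunk 4: at line 7 remove [vvamz,pbi] add [dvnh,fykz] -> 17 lines: jjysv gsae pmdo gqz wemrs vkcme adr dvnh fykz swsd nnbml ffu utlj hfme cefmw rbsbu jppg
Hunk 5: at line 7 remove [dvnh,fykz,swsd] add [sznq,oiw,cvs] -> 17 lines: jjysv gsae pmdo gqz wemrs vkcme adr sznq oiw cvs nnbml ffu utlj hfme cefmw rbsbu jppg

Answer: jjysv
gsae
pmdo
gqz
wemrs
vkcme
adr
sznq
oiw
cvs
nnbml
ffu
utlj
hfme
cefmw
rbsbu
jppg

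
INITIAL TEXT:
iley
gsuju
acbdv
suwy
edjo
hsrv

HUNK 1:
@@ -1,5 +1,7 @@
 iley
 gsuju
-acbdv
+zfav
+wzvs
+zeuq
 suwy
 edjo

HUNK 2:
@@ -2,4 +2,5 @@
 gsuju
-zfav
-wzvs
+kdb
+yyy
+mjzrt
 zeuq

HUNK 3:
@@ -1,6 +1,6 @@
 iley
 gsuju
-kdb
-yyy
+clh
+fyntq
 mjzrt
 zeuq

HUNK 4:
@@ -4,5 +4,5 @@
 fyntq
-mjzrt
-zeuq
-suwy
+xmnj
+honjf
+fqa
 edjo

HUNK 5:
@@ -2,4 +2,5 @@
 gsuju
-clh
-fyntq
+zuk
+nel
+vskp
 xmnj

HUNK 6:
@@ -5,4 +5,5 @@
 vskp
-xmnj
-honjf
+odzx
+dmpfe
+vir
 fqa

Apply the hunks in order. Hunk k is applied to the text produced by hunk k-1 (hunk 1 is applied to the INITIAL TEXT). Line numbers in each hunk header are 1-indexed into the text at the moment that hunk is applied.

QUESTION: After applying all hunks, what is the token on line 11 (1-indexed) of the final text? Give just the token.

Hunk 1: at line 1 remove [acbdv] add [zfav,wzvs,zeuq] -> 8 lines: iley gsuju zfav wzvs zeuq suwy edjo hsrv
Hunk 2: at line 2 remove [zfav,wzvs] add [kdb,yyy,mjzrt] -> 9 lines: iley gsuju kdb yyy mjzrt zeuq suwy edjo hsrv
Hunk 3: at line 1 remove [kdb,yyy] add [clh,fyntq] -> 9 lines: iley gsuju clh fyntq mjzrt zeuq suwy edjo hsrv
Hunk 4: at line 4 remove [mjzrt,zeuq,suwy] add [xmnj,honjf,fqa] -> 9 lines: iley gsuju clh fyntq xmnj honjf fqa edjo hsrv
Hunk 5: at line 2 remove [clh,fyntq] add [zuk,nel,vskp] -> 10 lines: iley gsuju zuk nel vskp xmnj honjf fqa edjo hsrv
Hunk 6: at line 5 remove [xmnj,honjf] add [odzx,dmpfe,vir] -> 11 lines: iley gsuju zuk nel vskp odzx dmpfe vir fqa edjo hsrv
Final line 11: hsrv

Answer: hsrv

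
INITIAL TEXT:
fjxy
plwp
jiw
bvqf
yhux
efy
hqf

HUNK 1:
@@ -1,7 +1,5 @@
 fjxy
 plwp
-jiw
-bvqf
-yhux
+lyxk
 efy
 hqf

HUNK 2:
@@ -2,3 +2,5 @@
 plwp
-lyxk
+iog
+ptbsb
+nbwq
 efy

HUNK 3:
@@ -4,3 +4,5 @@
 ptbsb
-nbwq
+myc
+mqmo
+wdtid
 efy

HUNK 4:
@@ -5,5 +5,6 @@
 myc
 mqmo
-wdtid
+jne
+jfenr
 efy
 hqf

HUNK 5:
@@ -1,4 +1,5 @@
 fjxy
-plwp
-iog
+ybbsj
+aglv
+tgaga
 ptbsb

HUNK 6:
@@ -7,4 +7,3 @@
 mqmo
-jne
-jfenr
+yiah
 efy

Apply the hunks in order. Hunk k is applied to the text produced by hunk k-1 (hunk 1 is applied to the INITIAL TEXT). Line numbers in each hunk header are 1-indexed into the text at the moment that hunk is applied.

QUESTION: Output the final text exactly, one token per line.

Hunk 1: at line 1 remove [jiw,bvqf,yhux] add [lyxk] -> 5 lines: fjxy plwp lyxk efy hqf
Hunk 2: at line 2 remove [lyxk] add [iog,ptbsb,nbwq] -> 7 lines: fjxy plwp iog ptbsb nbwq efy hqf
Hunk 3: at line 4 remove [nbwq] add [myc,mqmo,wdtid] -> 9 lines: fjxy plwp iog ptbsb myc mqmo wdtid efy hqf
Hunk 4: at line 5 remove [wdtid] add [jne,jfenr] -> 10 lines: fjxy plwp iog ptbsb myc mqmo jne jfenr efy hqf
Hunk 5: at line 1 remove [plwp,iog] add [ybbsj,aglv,tgaga] -> 11 lines: fjxy ybbsj aglv tgaga ptbsb myc mqmo jne jfenr efy hqf
Hunk 6: at line 7 remove [jne,jfenr] add [yiah] -> 10 lines: fjxy ybbsj aglv tgaga ptbsb myc mqmo yiah efy hqf

Answer: fjxy
ybbsj
aglv
tgaga
ptbsb
myc
mqmo
yiah
efy
hqf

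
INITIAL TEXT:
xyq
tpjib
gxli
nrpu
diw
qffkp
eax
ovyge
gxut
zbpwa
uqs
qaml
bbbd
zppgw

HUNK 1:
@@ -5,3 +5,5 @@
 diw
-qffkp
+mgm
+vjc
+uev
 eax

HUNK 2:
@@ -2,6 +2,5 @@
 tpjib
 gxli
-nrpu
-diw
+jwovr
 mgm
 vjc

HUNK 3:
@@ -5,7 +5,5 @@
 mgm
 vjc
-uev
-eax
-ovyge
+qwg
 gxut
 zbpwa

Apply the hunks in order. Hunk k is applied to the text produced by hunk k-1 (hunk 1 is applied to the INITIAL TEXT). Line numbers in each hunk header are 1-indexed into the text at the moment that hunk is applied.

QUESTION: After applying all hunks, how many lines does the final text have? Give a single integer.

Answer: 13

Derivation:
Hunk 1: at line 5 remove [qffkp] add [mgm,vjc,uev] -> 16 lines: xyq tpjib gxli nrpu diw mgm vjc uev eax ovyge gxut zbpwa uqs qaml bbbd zppgw
Hunk 2: at line 2 remove [nrpu,diw] add [jwovr] -> 15 lines: xyq tpjib gxli jwovr mgm vjc uev eax ovyge gxut zbpwa uqs qaml bbbd zppgw
Hunk 3: at line 5 remove [uev,eax,ovyge] add [qwg] -> 13 lines: xyq tpjib gxli jwovr mgm vjc qwg gxut zbpwa uqs qaml bbbd zppgw
Final line count: 13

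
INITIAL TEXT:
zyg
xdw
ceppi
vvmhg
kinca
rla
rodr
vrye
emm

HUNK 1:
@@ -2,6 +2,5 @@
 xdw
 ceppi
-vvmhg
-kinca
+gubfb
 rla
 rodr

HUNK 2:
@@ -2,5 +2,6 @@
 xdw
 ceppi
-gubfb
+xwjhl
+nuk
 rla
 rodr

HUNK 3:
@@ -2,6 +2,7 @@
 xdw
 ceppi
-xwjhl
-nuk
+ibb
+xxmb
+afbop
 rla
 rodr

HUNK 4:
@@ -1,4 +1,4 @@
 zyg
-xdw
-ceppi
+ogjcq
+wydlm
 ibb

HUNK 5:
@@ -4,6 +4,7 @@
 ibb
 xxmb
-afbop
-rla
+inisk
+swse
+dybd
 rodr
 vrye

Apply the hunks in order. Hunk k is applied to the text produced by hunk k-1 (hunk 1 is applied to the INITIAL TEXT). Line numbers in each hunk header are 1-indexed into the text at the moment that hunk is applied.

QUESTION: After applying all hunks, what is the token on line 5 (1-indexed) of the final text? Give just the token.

Answer: xxmb

Derivation:
Hunk 1: at line 2 remove [vvmhg,kinca] add [gubfb] -> 8 lines: zyg xdw ceppi gubfb rla rodr vrye emm
Hunk 2: at line 2 remove [gubfb] add [xwjhl,nuk] -> 9 lines: zyg xdw ceppi xwjhl nuk rla rodr vrye emm
Hunk 3: at line 2 remove [xwjhl,nuk] add [ibb,xxmb,afbop] -> 10 lines: zyg xdw ceppi ibb xxmb afbop rla rodr vrye emm
Hunk 4: at line 1 remove [xdw,ceppi] add [ogjcq,wydlm] -> 10 lines: zyg ogjcq wydlm ibb xxmb afbop rla rodr vrye emm
Hunk 5: at line 4 remove [afbop,rla] add [inisk,swse,dybd] -> 11 lines: zyg ogjcq wydlm ibb xxmb inisk swse dybd rodr vrye emm
Final line 5: xxmb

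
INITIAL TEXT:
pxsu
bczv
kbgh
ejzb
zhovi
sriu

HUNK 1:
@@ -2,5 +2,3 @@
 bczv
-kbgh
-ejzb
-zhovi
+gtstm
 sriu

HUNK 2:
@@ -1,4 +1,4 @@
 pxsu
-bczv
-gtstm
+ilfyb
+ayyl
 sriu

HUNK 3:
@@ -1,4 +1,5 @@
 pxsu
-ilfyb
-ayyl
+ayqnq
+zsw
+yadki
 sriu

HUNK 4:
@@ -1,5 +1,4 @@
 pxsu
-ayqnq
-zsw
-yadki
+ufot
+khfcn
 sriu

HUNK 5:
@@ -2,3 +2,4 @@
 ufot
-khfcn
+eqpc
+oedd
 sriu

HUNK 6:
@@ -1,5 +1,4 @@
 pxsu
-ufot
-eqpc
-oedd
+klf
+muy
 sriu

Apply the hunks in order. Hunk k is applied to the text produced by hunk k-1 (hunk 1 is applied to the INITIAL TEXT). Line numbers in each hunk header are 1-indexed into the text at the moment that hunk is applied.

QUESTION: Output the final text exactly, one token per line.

Answer: pxsu
klf
muy
sriu

Derivation:
Hunk 1: at line 2 remove [kbgh,ejzb,zhovi] add [gtstm] -> 4 lines: pxsu bczv gtstm sriu
Hunk 2: at line 1 remove [bczv,gtstm] add [ilfyb,ayyl] -> 4 lines: pxsu ilfyb ayyl sriu
Hunk 3: at line 1 remove [ilfyb,ayyl] add [ayqnq,zsw,yadki] -> 5 lines: pxsu ayqnq zsw yadki sriu
Hunk 4: at line 1 remove [ayqnq,zsw,yadki] add [ufot,khfcn] -> 4 lines: pxsu ufot khfcn sriu
Hunk 5: at line 2 remove [khfcn] add [eqpc,oedd] -> 5 lines: pxsu ufot eqpc oedd sriu
Hunk 6: at line 1 remove [ufot,eqpc,oedd] add [klf,muy] -> 4 lines: pxsu klf muy sriu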